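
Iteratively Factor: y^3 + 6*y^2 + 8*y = (y)*(y^2 + 6*y + 8) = y*(y + 2)*(y + 4)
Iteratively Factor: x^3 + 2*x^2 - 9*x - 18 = (x + 3)*(x^2 - x - 6) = (x - 3)*(x + 3)*(x + 2)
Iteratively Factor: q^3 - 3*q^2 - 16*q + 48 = (q + 4)*(q^2 - 7*q + 12) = (q - 3)*(q + 4)*(q - 4)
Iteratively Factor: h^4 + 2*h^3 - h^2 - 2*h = (h + 1)*(h^3 + h^2 - 2*h) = h*(h + 1)*(h^2 + h - 2) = h*(h + 1)*(h + 2)*(h - 1)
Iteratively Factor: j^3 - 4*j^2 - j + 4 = (j + 1)*(j^2 - 5*j + 4) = (j - 4)*(j + 1)*(j - 1)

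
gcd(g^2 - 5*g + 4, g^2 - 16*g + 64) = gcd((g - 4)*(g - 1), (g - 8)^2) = 1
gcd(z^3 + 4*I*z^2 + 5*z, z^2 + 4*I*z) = z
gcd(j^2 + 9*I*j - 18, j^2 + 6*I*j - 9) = j + 3*I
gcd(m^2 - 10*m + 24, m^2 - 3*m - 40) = 1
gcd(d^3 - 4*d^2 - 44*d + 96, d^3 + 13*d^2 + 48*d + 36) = d + 6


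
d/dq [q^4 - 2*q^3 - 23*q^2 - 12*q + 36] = 4*q^3 - 6*q^2 - 46*q - 12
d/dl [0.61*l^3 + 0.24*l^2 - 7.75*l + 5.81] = 1.83*l^2 + 0.48*l - 7.75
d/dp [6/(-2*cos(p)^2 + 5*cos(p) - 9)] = 6*(5 - 4*cos(p))*sin(p)/(-5*cos(p) + cos(2*p) + 10)^2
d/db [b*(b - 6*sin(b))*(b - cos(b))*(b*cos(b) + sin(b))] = -b^4*sin(b) + b^3*sin(2*b) + 5*b^3*cos(b) - 6*b^3*cos(2*b) + 3*b^2*sin(b) - 15*b^2*sin(2*b) + 3*b^2*cos(b)/2 - 5*b^2*cos(2*b)/2 + 9*b^2*cos(3*b)/2 - 3*b^2/2 + 3*b*sin(b)/2 - b*sin(2*b) + 15*b*sin(3*b)/2 + 6*b*cos(2*b) - 6*b + 3*cos(b)/2 - 3*cos(3*b)/2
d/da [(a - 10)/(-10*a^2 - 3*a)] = 10*(a^2 - 20*a - 3)/(a^2*(100*a^2 + 60*a + 9))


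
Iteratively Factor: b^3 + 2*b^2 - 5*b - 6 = (b - 2)*(b^2 + 4*b + 3) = (b - 2)*(b + 3)*(b + 1)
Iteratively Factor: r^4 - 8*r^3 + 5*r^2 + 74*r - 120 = (r + 3)*(r^3 - 11*r^2 + 38*r - 40) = (r - 5)*(r + 3)*(r^2 - 6*r + 8) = (r - 5)*(r - 2)*(r + 3)*(r - 4)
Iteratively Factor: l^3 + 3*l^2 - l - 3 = (l + 1)*(l^2 + 2*l - 3) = (l + 1)*(l + 3)*(l - 1)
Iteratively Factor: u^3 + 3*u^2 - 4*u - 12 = (u + 3)*(u^2 - 4) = (u - 2)*(u + 3)*(u + 2)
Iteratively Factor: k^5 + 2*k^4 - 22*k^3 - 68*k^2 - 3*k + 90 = (k - 5)*(k^4 + 7*k^3 + 13*k^2 - 3*k - 18) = (k - 5)*(k + 2)*(k^3 + 5*k^2 + 3*k - 9) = (k - 5)*(k + 2)*(k + 3)*(k^2 + 2*k - 3) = (k - 5)*(k - 1)*(k + 2)*(k + 3)*(k + 3)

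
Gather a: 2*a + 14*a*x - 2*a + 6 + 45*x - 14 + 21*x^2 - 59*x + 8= 14*a*x + 21*x^2 - 14*x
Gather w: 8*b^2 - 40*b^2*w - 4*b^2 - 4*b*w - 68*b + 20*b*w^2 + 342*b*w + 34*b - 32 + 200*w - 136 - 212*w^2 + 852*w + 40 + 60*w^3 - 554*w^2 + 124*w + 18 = 4*b^2 - 34*b + 60*w^3 + w^2*(20*b - 766) + w*(-40*b^2 + 338*b + 1176) - 110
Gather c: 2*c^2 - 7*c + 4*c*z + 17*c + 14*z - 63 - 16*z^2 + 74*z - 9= 2*c^2 + c*(4*z + 10) - 16*z^2 + 88*z - 72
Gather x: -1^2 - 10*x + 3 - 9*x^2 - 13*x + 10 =-9*x^2 - 23*x + 12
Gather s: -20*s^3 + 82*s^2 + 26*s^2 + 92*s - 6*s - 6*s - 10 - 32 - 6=-20*s^3 + 108*s^2 + 80*s - 48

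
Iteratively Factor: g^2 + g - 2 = (g - 1)*(g + 2)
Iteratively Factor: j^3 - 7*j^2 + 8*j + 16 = (j + 1)*(j^2 - 8*j + 16) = (j - 4)*(j + 1)*(j - 4)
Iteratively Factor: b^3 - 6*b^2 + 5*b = (b)*(b^2 - 6*b + 5) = b*(b - 5)*(b - 1)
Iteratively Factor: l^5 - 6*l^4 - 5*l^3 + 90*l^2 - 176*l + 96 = (l - 2)*(l^4 - 4*l^3 - 13*l^2 + 64*l - 48) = (l - 2)*(l - 1)*(l^3 - 3*l^2 - 16*l + 48) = (l - 3)*(l - 2)*(l - 1)*(l^2 - 16) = (l - 4)*(l - 3)*(l - 2)*(l - 1)*(l + 4)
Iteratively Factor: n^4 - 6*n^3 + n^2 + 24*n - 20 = (n - 5)*(n^3 - n^2 - 4*n + 4) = (n - 5)*(n - 1)*(n^2 - 4) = (n - 5)*(n - 2)*(n - 1)*(n + 2)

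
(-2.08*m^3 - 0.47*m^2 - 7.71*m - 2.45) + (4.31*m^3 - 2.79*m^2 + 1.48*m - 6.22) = 2.23*m^3 - 3.26*m^2 - 6.23*m - 8.67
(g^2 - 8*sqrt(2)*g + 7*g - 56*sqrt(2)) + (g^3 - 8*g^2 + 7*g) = g^3 - 7*g^2 - 8*sqrt(2)*g + 14*g - 56*sqrt(2)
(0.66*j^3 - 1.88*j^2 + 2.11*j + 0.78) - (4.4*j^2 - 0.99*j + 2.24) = 0.66*j^3 - 6.28*j^2 + 3.1*j - 1.46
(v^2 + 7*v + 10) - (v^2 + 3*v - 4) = 4*v + 14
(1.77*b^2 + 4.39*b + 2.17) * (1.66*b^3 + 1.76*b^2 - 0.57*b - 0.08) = 2.9382*b^5 + 10.4026*b^4 + 10.3197*b^3 + 1.1753*b^2 - 1.5881*b - 0.1736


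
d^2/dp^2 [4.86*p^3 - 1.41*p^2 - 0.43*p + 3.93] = 29.16*p - 2.82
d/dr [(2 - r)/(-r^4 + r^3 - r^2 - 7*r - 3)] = (r^4 - r^3 + r^2 + 7*r - (r - 2)*(4*r^3 - 3*r^2 + 2*r + 7) + 3)/(r^4 - r^3 + r^2 + 7*r + 3)^2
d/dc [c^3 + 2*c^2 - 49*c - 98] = 3*c^2 + 4*c - 49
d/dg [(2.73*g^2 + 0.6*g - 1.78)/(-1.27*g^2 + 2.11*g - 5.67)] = (6.5223*g^2 - 35.4794*g + 0.3538)/(1.6129*g^4 - 5.3594*g^3 + 18.8539*g^2 - 23.9274*g + 32.1489)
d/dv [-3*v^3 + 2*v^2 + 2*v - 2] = -9*v^2 + 4*v + 2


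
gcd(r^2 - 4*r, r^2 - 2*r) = r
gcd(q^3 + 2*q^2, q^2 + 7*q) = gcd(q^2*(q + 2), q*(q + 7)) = q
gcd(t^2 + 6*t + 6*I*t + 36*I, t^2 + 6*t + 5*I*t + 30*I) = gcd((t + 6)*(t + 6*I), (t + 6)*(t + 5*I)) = t + 6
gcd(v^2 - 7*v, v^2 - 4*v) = v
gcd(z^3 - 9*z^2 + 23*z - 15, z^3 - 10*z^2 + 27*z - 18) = z^2 - 4*z + 3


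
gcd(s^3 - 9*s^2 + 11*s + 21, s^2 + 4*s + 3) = s + 1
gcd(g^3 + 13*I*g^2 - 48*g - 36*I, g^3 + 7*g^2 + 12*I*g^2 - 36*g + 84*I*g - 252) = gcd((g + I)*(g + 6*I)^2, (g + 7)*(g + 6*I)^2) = g^2 + 12*I*g - 36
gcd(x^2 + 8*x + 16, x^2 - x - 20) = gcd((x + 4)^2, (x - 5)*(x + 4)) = x + 4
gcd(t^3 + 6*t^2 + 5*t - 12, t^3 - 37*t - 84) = t^2 + 7*t + 12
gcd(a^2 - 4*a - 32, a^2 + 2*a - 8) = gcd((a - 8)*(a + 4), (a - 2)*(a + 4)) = a + 4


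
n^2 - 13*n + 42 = (n - 7)*(n - 6)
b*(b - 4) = b^2 - 4*b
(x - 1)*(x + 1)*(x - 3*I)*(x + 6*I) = x^4 + 3*I*x^3 + 17*x^2 - 3*I*x - 18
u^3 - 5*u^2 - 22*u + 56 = (u - 7)*(u - 2)*(u + 4)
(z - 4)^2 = z^2 - 8*z + 16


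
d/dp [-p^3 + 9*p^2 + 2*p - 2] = -3*p^2 + 18*p + 2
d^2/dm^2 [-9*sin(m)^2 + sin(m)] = -sin(m) - 18*cos(2*m)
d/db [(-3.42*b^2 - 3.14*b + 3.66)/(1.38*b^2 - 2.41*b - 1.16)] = (12.5754*b^2 - 2.1672*b + 12.463)/(1.9044*b^4 - 6.6516*b^3 + 2.6065*b^2 + 5.5912*b + 1.3456)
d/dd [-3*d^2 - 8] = -6*d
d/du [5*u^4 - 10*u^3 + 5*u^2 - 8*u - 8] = 20*u^3 - 30*u^2 + 10*u - 8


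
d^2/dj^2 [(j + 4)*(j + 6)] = 2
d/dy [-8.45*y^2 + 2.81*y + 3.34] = 2.81 - 16.9*y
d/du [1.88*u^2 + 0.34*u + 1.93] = 3.76*u + 0.34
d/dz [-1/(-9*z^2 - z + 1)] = (-18*z - 1)/(9*z^2 + z - 1)^2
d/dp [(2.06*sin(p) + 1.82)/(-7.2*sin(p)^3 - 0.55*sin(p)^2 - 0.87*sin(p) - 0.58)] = (29.664*sin(p)^3 + 40.445*sin(p)^2 + 2.002*sin(p) + 0.3886)*cos(p)/(51.84*sin(p)^6 + 7.92*sin(p)^5 + 12.8305*sin(p)^4 + 9.309*sin(p)^3 + 1.3949*sin(p)^2 + 1.0092*sin(p) + 0.3364)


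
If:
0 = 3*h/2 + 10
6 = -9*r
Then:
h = -20/3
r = -2/3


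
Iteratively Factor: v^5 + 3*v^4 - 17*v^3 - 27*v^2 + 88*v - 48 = (v - 1)*(v^4 + 4*v^3 - 13*v^2 - 40*v + 48) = (v - 1)*(v + 4)*(v^3 - 13*v + 12) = (v - 1)*(v + 4)^2*(v^2 - 4*v + 3) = (v - 1)^2*(v + 4)^2*(v - 3)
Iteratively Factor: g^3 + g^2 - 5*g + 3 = (g - 1)*(g^2 + 2*g - 3) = (g - 1)^2*(g + 3)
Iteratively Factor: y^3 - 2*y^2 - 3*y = (y)*(y^2 - 2*y - 3) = y*(y - 3)*(y + 1)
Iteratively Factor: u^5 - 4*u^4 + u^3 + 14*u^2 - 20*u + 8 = (u - 1)*(u^4 - 3*u^3 - 2*u^2 + 12*u - 8) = (u - 1)*(u + 2)*(u^3 - 5*u^2 + 8*u - 4) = (u - 2)*(u - 1)*(u + 2)*(u^2 - 3*u + 2) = (u - 2)*(u - 1)^2*(u + 2)*(u - 2)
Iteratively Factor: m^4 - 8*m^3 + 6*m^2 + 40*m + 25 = (m + 1)*(m^3 - 9*m^2 + 15*m + 25) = (m - 5)*(m + 1)*(m^2 - 4*m - 5) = (m - 5)^2*(m + 1)*(m + 1)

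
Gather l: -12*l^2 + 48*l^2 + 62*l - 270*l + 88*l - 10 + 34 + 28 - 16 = 36*l^2 - 120*l + 36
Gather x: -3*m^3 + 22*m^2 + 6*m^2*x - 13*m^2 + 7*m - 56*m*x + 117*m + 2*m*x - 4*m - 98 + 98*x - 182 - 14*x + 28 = -3*m^3 + 9*m^2 + 120*m + x*(6*m^2 - 54*m + 84) - 252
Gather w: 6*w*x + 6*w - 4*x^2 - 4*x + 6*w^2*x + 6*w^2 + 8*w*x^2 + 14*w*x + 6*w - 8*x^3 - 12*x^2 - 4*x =w^2*(6*x + 6) + w*(8*x^2 + 20*x + 12) - 8*x^3 - 16*x^2 - 8*x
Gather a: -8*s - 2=-8*s - 2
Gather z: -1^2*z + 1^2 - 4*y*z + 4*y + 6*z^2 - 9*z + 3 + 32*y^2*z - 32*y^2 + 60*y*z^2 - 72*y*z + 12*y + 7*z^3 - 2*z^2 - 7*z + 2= -32*y^2 + 16*y + 7*z^3 + z^2*(60*y + 4) + z*(32*y^2 - 76*y - 17) + 6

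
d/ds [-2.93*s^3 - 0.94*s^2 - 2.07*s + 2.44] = -8.79*s^2 - 1.88*s - 2.07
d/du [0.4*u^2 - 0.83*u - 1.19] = 0.8*u - 0.83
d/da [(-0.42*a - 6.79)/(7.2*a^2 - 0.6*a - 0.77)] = (3.024*a^2 + 97.776*a - 3.7506)/(51.84*a^4 - 8.64*a^3 - 10.728*a^2 + 0.924*a + 0.5929)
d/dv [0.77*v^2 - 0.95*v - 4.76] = 1.54*v - 0.95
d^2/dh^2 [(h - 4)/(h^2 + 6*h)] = 2*(-h*(h + 6)*(3*h + 2) + 4*(h - 4)*(h + 3)^2)/(h^3*(h + 6)^3)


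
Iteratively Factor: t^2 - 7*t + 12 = (t - 3)*(t - 4)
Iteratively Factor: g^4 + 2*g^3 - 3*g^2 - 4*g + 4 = (g + 2)*(g^3 - 3*g + 2) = (g + 2)^2*(g^2 - 2*g + 1) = (g - 1)*(g + 2)^2*(g - 1)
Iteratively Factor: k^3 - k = (k - 1)*(k^2 + k) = (k - 1)*(k + 1)*(k)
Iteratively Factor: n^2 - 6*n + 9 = (n - 3)*(n - 3)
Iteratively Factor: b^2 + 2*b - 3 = (b + 3)*(b - 1)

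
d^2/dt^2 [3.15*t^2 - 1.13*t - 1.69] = 6.30000000000000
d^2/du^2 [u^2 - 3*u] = 2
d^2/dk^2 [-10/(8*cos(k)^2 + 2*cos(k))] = 5*(16*(1 - cos(2*k))^2 - 15*cos(k) + 33*cos(2*k)/2 + 3*cos(3*k) - 99/2)/((4*cos(k) + 1)^3*cos(k)^3)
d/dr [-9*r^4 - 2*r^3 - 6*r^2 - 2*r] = -36*r^3 - 6*r^2 - 12*r - 2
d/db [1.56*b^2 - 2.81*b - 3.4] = 3.12*b - 2.81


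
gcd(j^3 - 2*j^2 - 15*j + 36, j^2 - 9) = j - 3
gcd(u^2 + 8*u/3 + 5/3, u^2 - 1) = u + 1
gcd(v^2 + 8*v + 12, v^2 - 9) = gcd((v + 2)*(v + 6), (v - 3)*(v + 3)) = 1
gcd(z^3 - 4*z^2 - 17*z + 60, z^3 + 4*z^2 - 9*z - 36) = z^2 + z - 12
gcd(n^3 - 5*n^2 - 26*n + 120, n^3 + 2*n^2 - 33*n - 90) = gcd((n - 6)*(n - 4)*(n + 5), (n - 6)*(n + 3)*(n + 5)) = n^2 - n - 30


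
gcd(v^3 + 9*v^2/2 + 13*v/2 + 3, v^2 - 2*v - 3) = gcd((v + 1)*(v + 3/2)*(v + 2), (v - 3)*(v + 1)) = v + 1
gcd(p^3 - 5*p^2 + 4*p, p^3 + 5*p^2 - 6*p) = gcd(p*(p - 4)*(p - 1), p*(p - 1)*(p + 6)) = p^2 - p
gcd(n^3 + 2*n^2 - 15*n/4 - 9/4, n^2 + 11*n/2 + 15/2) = n + 3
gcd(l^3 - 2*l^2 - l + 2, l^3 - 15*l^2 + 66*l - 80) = l - 2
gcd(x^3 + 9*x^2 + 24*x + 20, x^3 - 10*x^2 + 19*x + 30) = 1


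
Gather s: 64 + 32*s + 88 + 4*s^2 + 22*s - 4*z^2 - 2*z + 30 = 4*s^2 + 54*s - 4*z^2 - 2*z + 182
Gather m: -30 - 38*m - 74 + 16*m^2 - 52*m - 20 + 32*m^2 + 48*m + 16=48*m^2 - 42*m - 108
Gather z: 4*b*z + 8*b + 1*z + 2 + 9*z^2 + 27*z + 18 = 8*b + 9*z^2 + z*(4*b + 28) + 20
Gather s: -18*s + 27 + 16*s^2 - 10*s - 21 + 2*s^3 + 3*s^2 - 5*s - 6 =2*s^3 + 19*s^2 - 33*s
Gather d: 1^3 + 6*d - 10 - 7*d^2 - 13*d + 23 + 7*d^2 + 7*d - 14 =0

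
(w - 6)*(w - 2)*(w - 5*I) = w^3 - 8*w^2 - 5*I*w^2 + 12*w + 40*I*w - 60*I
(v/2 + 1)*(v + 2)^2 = v^3/2 + 3*v^2 + 6*v + 4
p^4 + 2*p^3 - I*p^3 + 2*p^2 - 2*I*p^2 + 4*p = p*(p + 2)*(p - 2*I)*(p + I)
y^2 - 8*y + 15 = (y - 5)*(y - 3)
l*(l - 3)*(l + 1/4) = l^3 - 11*l^2/4 - 3*l/4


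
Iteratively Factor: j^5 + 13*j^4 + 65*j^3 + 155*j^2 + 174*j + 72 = (j + 3)*(j^4 + 10*j^3 + 35*j^2 + 50*j + 24) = (j + 3)*(j + 4)*(j^3 + 6*j^2 + 11*j + 6) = (j + 3)^2*(j + 4)*(j^2 + 3*j + 2) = (j + 1)*(j + 3)^2*(j + 4)*(j + 2)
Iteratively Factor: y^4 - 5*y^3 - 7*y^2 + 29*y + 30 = (y + 1)*(y^3 - 6*y^2 - y + 30) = (y - 5)*(y + 1)*(y^2 - y - 6) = (y - 5)*(y + 1)*(y + 2)*(y - 3)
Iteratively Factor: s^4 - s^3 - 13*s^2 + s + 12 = (s + 1)*(s^3 - 2*s^2 - 11*s + 12) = (s - 4)*(s + 1)*(s^2 + 2*s - 3) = (s - 4)*(s - 1)*(s + 1)*(s + 3)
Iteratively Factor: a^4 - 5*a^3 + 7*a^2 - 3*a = (a)*(a^3 - 5*a^2 + 7*a - 3) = a*(a - 1)*(a^2 - 4*a + 3) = a*(a - 1)^2*(a - 3)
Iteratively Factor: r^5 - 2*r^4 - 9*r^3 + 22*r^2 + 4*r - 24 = (r + 1)*(r^4 - 3*r^3 - 6*r^2 + 28*r - 24) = (r + 1)*(r + 3)*(r^3 - 6*r^2 + 12*r - 8) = (r - 2)*(r + 1)*(r + 3)*(r^2 - 4*r + 4) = (r - 2)^2*(r + 1)*(r + 3)*(r - 2)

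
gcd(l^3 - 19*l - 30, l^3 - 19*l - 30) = l^3 - 19*l - 30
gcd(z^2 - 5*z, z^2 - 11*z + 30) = z - 5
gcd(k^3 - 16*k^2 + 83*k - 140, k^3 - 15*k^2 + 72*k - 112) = k^2 - 11*k + 28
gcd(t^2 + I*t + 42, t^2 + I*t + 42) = t^2 + I*t + 42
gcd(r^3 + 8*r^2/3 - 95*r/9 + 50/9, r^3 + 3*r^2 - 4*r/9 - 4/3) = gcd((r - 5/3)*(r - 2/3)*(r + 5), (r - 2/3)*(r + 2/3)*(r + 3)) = r - 2/3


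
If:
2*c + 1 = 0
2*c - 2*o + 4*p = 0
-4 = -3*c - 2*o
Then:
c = -1/2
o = 11/4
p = 13/8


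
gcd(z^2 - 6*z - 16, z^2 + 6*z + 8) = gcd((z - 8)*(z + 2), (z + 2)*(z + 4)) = z + 2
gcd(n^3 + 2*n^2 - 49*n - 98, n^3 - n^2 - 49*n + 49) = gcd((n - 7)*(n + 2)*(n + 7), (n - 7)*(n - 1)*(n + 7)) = n^2 - 49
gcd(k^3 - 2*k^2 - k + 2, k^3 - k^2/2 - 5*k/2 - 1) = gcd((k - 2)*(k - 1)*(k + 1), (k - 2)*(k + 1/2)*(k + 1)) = k^2 - k - 2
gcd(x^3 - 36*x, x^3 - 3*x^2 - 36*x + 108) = x^2 - 36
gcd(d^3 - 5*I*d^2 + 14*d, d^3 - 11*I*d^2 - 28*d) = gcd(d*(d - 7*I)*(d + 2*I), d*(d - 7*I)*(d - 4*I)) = d^2 - 7*I*d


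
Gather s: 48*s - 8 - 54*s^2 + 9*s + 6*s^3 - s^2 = 6*s^3 - 55*s^2 + 57*s - 8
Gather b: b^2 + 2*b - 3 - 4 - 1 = b^2 + 2*b - 8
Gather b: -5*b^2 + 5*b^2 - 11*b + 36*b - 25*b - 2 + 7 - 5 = 0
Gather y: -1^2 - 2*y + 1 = -2*y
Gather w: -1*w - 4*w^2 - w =-4*w^2 - 2*w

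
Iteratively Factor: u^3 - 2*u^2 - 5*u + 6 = (u + 2)*(u^2 - 4*u + 3) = (u - 1)*(u + 2)*(u - 3)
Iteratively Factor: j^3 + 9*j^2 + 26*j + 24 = (j + 2)*(j^2 + 7*j + 12) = (j + 2)*(j + 4)*(j + 3)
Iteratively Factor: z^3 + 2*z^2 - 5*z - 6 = (z + 3)*(z^2 - z - 2) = (z + 1)*(z + 3)*(z - 2)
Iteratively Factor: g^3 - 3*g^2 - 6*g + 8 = (g + 2)*(g^2 - 5*g + 4) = (g - 4)*(g + 2)*(g - 1)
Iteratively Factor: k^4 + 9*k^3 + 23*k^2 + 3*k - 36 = (k + 3)*(k^3 + 6*k^2 + 5*k - 12) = (k - 1)*(k + 3)*(k^2 + 7*k + 12) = (k - 1)*(k + 3)^2*(k + 4)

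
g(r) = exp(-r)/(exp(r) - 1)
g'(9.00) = 0.00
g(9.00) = 0.00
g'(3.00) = -0.00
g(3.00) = 0.00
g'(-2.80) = 16.38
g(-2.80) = -17.51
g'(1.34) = -0.22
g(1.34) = 0.09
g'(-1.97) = 6.98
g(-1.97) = -8.33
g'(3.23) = -0.00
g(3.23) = 0.00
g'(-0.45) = -3.29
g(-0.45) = -4.33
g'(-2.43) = 11.25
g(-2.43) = -12.46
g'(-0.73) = 0.28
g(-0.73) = -4.01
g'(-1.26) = 2.97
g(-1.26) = -4.92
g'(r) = -exp(-r)/(exp(r) - 1) - 1/(exp(r) - 1)^2 = (1 - 2*exp(r))*exp(-r)/(exp(2*r) - 2*exp(r) + 1)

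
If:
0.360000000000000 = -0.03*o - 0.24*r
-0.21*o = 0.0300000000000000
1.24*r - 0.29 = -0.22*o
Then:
No Solution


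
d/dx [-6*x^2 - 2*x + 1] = -12*x - 2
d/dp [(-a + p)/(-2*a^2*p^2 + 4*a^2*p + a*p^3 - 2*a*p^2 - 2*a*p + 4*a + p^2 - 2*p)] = (-2*a^2*p^2 + 4*a^2*p + a*p^3 - 2*a*p^2 - 2*a*p + 4*a + p^2 - 2*p - (a - p)*(4*a^2*p - 4*a^2 - 3*a*p^2 + 4*a*p + 2*a - 2*p + 2))/(2*a^2*p^2 - 4*a^2*p - a*p^3 + 2*a*p^2 + 2*a*p - 4*a - p^2 + 2*p)^2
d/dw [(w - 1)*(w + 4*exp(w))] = 4*w*exp(w) + 2*w - 1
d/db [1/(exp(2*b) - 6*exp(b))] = 2*(3 - exp(b))*exp(-b)/(exp(b) - 6)^2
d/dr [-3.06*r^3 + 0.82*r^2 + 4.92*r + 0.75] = -9.18*r^2 + 1.64*r + 4.92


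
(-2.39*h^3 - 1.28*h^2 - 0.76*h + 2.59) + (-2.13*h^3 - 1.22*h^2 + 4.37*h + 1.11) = -4.52*h^3 - 2.5*h^2 + 3.61*h + 3.7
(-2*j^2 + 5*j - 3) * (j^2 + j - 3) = -2*j^4 + 3*j^3 + 8*j^2 - 18*j + 9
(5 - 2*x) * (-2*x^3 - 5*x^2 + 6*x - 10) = 4*x^4 - 37*x^2 + 50*x - 50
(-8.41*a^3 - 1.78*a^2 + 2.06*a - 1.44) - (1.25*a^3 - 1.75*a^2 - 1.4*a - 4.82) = -9.66*a^3 - 0.03*a^2 + 3.46*a + 3.38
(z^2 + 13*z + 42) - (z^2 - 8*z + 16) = 21*z + 26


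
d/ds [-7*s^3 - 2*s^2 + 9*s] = -21*s^2 - 4*s + 9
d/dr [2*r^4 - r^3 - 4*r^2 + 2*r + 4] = 8*r^3 - 3*r^2 - 8*r + 2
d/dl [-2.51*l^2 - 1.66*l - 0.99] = -5.02*l - 1.66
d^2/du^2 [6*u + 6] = 0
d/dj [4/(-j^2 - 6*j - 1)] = 8*(j + 3)/(j^2 + 6*j + 1)^2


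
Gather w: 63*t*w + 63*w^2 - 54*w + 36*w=63*w^2 + w*(63*t - 18)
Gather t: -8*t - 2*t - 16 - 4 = -10*t - 20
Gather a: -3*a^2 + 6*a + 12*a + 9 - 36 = -3*a^2 + 18*a - 27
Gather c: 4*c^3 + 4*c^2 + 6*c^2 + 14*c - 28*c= 4*c^3 + 10*c^2 - 14*c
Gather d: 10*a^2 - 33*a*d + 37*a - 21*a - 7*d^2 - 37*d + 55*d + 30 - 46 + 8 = 10*a^2 + 16*a - 7*d^2 + d*(18 - 33*a) - 8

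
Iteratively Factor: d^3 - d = (d + 1)*(d^2 - d) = (d - 1)*(d + 1)*(d)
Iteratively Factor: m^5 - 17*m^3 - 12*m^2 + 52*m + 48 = (m + 3)*(m^4 - 3*m^3 - 8*m^2 + 12*m + 16) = (m + 2)*(m + 3)*(m^3 - 5*m^2 + 2*m + 8) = (m + 1)*(m + 2)*(m + 3)*(m^2 - 6*m + 8) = (m - 4)*(m + 1)*(m + 2)*(m + 3)*(m - 2)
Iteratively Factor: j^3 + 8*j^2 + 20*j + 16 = (j + 2)*(j^2 + 6*j + 8) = (j + 2)*(j + 4)*(j + 2)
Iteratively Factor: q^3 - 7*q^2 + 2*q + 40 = (q - 5)*(q^2 - 2*q - 8) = (q - 5)*(q - 4)*(q + 2)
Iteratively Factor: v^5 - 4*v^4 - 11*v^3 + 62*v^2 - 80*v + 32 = (v - 1)*(v^4 - 3*v^3 - 14*v^2 + 48*v - 32) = (v - 1)*(v + 4)*(v^3 - 7*v^2 + 14*v - 8) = (v - 4)*(v - 1)*(v + 4)*(v^2 - 3*v + 2) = (v - 4)*(v - 1)^2*(v + 4)*(v - 2)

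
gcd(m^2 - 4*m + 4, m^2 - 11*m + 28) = 1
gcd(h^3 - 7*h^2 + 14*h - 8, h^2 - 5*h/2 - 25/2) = 1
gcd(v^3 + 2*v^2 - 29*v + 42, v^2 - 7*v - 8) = 1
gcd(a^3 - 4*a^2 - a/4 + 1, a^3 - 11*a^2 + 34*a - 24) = a - 4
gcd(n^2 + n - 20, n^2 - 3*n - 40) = n + 5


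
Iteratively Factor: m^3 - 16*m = (m - 4)*(m^2 + 4*m) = m*(m - 4)*(m + 4)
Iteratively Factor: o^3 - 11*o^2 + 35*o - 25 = (o - 1)*(o^2 - 10*o + 25) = (o - 5)*(o - 1)*(o - 5)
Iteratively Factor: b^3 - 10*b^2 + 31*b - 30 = (b - 3)*(b^2 - 7*b + 10) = (b - 3)*(b - 2)*(b - 5)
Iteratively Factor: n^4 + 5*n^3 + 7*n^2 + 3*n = (n)*(n^3 + 5*n^2 + 7*n + 3) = n*(n + 1)*(n^2 + 4*n + 3) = n*(n + 1)*(n + 3)*(n + 1)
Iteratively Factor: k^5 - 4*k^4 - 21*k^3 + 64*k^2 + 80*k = (k + 4)*(k^4 - 8*k^3 + 11*k^2 + 20*k) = (k - 4)*(k + 4)*(k^3 - 4*k^2 - 5*k) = (k - 5)*(k - 4)*(k + 4)*(k^2 + k) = k*(k - 5)*(k - 4)*(k + 4)*(k + 1)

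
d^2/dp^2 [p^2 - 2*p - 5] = 2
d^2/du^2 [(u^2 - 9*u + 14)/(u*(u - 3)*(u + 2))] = 2*(u^6 - 27*u^5 + 129*u^4 - 181*u^3 - 210*u^2 + 252*u + 504)/(u^3*(u^6 - 3*u^5 - 15*u^4 + 35*u^3 + 90*u^2 - 108*u - 216))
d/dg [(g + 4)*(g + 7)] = 2*g + 11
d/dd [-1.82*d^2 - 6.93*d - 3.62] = -3.64*d - 6.93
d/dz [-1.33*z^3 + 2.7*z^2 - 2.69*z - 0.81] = -3.99*z^2 + 5.4*z - 2.69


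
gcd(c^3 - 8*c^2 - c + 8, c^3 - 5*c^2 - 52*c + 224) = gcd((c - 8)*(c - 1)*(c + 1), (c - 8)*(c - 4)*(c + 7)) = c - 8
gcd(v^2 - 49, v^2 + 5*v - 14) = v + 7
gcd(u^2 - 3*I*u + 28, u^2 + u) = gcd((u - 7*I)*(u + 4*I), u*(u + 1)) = 1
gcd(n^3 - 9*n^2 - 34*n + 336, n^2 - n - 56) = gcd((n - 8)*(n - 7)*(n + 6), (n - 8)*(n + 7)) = n - 8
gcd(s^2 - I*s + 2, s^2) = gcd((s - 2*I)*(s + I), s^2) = 1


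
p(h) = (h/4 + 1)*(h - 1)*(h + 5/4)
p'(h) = (h/4 + 1)*(h - 1) + (h/4 + 1)*(h + 5/4) + (h - 1)*(h + 5/4)/4 = 3*h^2/4 + 17*h/8 - 1/16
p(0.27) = -1.18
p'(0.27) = 0.57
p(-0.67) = -0.81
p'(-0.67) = -1.15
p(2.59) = 10.06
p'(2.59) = 10.47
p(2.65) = 10.70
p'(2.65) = 10.84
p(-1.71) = 0.71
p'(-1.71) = -1.50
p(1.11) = 0.33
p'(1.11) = 3.22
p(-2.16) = 1.32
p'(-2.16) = -1.15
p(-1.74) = 0.76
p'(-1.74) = -1.49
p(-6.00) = -16.62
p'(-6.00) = 14.19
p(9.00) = 266.50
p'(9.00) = 79.81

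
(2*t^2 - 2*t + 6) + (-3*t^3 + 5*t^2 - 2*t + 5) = -3*t^3 + 7*t^2 - 4*t + 11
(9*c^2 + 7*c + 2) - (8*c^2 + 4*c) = c^2 + 3*c + 2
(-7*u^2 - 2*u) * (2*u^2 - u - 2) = -14*u^4 + 3*u^3 + 16*u^2 + 4*u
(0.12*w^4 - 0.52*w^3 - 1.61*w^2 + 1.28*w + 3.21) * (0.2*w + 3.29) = 0.024*w^5 + 0.2908*w^4 - 2.0328*w^3 - 5.0409*w^2 + 4.8532*w + 10.5609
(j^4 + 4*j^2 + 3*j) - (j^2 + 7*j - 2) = j^4 + 3*j^2 - 4*j + 2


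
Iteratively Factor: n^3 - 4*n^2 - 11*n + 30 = (n - 2)*(n^2 - 2*n - 15) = (n - 5)*(n - 2)*(n + 3)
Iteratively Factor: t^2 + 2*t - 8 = (t + 4)*(t - 2)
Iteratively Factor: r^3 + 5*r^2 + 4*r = (r + 4)*(r^2 + r) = (r + 1)*(r + 4)*(r)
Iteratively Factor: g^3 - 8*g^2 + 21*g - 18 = (g - 3)*(g^2 - 5*g + 6) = (g - 3)^2*(g - 2)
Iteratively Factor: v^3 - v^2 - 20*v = (v - 5)*(v^2 + 4*v) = v*(v - 5)*(v + 4)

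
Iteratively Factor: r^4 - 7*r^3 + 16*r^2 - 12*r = (r - 3)*(r^3 - 4*r^2 + 4*r) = (r - 3)*(r - 2)*(r^2 - 2*r) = (r - 3)*(r - 2)^2*(r)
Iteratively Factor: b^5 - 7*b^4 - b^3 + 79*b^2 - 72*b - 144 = (b + 1)*(b^4 - 8*b^3 + 7*b^2 + 72*b - 144) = (b - 4)*(b + 1)*(b^3 - 4*b^2 - 9*b + 36) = (b - 4)*(b - 3)*(b + 1)*(b^2 - b - 12) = (b - 4)*(b - 3)*(b + 1)*(b + 3)*(b - 4)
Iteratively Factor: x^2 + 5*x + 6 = (x + 3)*(x + 2)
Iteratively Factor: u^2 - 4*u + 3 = (u - 1)*(u - 3)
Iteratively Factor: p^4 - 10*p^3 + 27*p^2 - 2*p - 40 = (p + 1)*(p^3 - 11*p^2 + 38*p - 40) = (p - 5)*(p + 1)*(p^2 - 6*p + 8) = (p - 5)*(p - 2)*(p + 1)*(p - 4)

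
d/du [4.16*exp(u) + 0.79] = 4.16*exp(u)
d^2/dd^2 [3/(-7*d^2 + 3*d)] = 6*(7*d*(7*d - 3) - (14*d - 3)^2)/(d^3*(7*d - 3)^3)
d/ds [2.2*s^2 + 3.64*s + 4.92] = 4.4*s + 3.64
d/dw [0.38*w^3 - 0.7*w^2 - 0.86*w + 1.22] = 1.14*w^2 - 1.4*w - 0.86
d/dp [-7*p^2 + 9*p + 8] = 9 - 14*p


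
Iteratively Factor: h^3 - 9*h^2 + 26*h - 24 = (h - 4)*(h^2 - 5*h + 6) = (h - 4)*(h - 3)*(h - 2)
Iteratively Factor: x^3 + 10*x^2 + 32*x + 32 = (x + 4)*(x^2 + 6*x + 8) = (x + 2)*(x + 4)*(x + 4)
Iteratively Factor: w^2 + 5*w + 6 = (w + 3)*(w + 2)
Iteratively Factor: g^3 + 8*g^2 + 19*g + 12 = (g + 1)*(g^2 + 7*g + 12) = (g + 1)*(g + 4)*(g + 3)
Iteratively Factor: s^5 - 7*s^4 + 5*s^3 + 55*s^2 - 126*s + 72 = (s + 3)*(s^4 - 10*s^3 + 35*s^2 - 50*s + 24) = (s - 4)*(s + 3)*(s^3 - 6*s^2 + 11*s - 6) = (s - 4)*(s - 3)*(s + 3)*(s^2 - 3*s + 2) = (s - 4)*(s - 3)*(s - 1)*(s + 3)*(s - 2)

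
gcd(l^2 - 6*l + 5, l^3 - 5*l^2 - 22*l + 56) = 1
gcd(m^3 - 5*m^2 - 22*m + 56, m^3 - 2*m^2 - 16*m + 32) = m^2 + 2*m - 8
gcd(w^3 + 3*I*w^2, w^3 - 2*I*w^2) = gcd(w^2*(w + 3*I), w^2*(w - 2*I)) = w^2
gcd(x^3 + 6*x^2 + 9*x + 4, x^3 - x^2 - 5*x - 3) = x^2 + 2*x + 1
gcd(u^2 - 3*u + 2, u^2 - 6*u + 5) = u - 1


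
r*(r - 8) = r^2 - 8*r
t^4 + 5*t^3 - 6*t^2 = t^2*(t - 1)*(t + 6)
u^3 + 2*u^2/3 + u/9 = u*(u + 1/3)^2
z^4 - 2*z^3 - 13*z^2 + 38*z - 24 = (z - 3)*(z - 2)*(z - 1)*(z + 4)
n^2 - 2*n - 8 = (n - 4)*(n + 2)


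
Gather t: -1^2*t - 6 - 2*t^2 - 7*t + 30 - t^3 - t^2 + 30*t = -t^3 - 3*t^2 + 22*t + 24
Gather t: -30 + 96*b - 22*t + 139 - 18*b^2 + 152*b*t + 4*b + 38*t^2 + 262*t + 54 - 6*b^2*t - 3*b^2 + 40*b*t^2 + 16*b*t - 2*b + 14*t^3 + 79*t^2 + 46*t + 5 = -21*b^2 + 98*b + 14*t^3 + t^2*(40*b + 117) + t*(-6*b^2 + 168*b + 286) + 168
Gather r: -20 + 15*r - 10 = 15*r - 30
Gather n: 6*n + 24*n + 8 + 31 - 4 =30*n + 35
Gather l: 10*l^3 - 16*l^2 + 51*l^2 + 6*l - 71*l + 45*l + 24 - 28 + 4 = 10*l^3 + 35*l^2 - 20*l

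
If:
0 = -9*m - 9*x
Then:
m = -x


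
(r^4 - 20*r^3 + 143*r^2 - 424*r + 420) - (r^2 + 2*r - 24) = r^4 - 20*r^3 + 142*r^2 - 426*r + 444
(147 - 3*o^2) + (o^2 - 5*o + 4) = -2*o^2 - 5*o + 151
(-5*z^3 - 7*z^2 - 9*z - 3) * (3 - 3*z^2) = 15*z^5 + 21*z^4 + 12*z^3 - 12*z^2 - 27*z - 9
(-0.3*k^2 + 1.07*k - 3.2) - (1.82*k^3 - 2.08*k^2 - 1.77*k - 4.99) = -1.82*k^3 + 1.78*k^2 + 2.84*k + 1.79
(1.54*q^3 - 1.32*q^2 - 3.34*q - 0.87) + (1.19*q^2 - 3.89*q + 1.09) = 1.54*q^3 - 0.13*q^2 - 7.23*q + 0.22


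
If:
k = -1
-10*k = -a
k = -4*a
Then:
No Solution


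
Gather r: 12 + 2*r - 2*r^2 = -2*r^2 + 2*r + 12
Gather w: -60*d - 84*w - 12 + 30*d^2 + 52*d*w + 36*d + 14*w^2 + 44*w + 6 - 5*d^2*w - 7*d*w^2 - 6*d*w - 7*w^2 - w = 30*d^2 - 24*d + w^2*(7 - 7*d) + w*(-5*d^2 + 46*d - 41) - 6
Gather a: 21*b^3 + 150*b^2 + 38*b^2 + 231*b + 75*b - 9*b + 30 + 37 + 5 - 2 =21*b^3 + 188*b^2 + 297*b + 70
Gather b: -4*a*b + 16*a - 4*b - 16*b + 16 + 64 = 16*a + b*(-4*a - 20) + 80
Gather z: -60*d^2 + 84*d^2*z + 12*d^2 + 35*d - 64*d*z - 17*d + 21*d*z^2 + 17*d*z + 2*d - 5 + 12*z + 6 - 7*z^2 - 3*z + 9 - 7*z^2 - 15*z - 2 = -48*d^2 + 20*d + z^2*(21*d - 14) + z*(84*d^2 - 47*d - 6) + 8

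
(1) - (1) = 0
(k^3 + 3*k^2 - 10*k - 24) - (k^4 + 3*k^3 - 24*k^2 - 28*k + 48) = -k^4 - 2*k^3 + 27*k^2 + 18*k - 72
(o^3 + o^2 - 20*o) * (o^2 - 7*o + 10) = o^5 - 6*o^4 - 17*o^3 + 150*o^2 - 200*o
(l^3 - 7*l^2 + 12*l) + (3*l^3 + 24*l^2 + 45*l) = 4*l^3 + 17*l^2 + 57*l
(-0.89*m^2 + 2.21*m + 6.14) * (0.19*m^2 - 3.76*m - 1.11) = -0.1691*m^4 + 3.7663*m^3 - 6.1551*m^2 - 25.5395*m - 6.8154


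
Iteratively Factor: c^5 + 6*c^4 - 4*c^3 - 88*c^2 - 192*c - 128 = (c + 2)*(c^4 + 4*c^3 - 12*c^2 - 64*c - 64) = (c + 2)*(c + 4)*(c^3 - 12*c - 16) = (c - 4)*(c + 2)*(c + 4)*(c^2 + 4*c + 4) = (c - 4)*(c + 2)^2*(c + 4)*(c + 2)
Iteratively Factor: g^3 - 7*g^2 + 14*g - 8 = (g - 4)*(g^2 - 3*g + 2) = (g - 4)*(g - 2)*(g - 1)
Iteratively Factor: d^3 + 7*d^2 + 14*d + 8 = (d + 2)*(d^2 + 5*d + 4) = (d + 2)*(d + 4)*(d + 1)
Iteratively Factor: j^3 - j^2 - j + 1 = (j - 1)*(j^2 - 1) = (j - 1)^2*(j + 1)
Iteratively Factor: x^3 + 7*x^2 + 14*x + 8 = (x + 1)*(x^2 + 6*x + 8) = (x + 1)*(x + 2)*(x + 4)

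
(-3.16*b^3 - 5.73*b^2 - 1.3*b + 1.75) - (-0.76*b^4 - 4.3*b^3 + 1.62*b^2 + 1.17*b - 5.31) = 0.76*b^4 + 1.14*b^3 - 7.35*b^2 - 2.47*b + 7.06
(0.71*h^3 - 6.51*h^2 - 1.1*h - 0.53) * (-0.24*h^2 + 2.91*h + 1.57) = -0.1704*h^5 + 3.6285*h^4 - 17.5654*h^3 - 13.2945*h^2 - 3.2693*h - 0.8321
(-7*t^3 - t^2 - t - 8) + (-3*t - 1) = -7*t^3 - t^2 - 4*t - 9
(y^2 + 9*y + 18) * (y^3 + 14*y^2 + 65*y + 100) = y^5 + 23*y^4 + 209*y^3 + 937*y^2 + 2070*y + 1800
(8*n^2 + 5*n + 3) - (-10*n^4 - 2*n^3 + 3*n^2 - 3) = 10*n^4 + 2*n^3 + 5*n^2 + 5*n + 6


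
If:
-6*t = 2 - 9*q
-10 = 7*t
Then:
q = -46/63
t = -10/7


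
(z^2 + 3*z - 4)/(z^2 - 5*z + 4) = (z + 4)/(z - 4)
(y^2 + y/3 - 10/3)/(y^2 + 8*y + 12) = (y - 5/3)/(y + 6)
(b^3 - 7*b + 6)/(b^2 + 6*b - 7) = (b^2 + b - 6)/(b + 7)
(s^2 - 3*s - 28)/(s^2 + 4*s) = (s - 7)/s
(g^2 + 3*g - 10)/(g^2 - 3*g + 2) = (g + 5)/(g - 1)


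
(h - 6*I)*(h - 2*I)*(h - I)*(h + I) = h^4 - 8*I*h^3 - 11*h^2 - 8*I*h - 12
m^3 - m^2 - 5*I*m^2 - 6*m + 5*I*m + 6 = (m - 1)*(m - 3*I)*(m - 2*I)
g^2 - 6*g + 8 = (g - 4)*(g - 2)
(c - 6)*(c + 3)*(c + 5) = c^3 + 2*c^2 - 33*c - 90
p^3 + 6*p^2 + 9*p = p*(p + 3)^2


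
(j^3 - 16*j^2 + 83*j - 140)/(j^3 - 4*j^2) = 1 - 12/j + 35/j^2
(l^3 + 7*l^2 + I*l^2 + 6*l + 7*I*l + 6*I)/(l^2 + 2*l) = (l^3 + l^2*(7 + I) + l*(6 + 7*I) + 6*I)/(l*(l + 2))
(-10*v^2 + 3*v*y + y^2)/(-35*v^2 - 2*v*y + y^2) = (-2*v + y)/(-7*v + y)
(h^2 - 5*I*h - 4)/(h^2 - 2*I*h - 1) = (h - 4*I)/(h - I)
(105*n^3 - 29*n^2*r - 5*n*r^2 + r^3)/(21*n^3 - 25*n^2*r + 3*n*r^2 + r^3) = (-35*n^2 - 2*n*r + r^2)/(-7*n^2 + 6*n*r + r^2)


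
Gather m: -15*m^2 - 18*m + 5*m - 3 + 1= -15*m^2 - 13*m - 2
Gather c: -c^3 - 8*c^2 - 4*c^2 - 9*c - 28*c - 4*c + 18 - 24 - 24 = -c^3 - 12*c^2 - 41*c - 30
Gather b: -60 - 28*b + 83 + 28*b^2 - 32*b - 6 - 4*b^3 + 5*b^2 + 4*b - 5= -4*b^3 + 33*b^2 - 56*b + 12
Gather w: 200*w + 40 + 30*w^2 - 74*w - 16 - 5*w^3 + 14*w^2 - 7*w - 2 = -5*w^3 + 44*w^2 + 119*w + 22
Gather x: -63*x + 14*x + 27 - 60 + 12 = -49*x - 21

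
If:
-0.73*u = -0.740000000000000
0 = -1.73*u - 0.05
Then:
No Solution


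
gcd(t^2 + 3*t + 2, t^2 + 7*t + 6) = t + 1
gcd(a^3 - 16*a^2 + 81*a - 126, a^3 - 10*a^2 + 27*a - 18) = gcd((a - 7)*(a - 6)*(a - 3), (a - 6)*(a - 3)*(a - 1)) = a^2 - 9*a + 18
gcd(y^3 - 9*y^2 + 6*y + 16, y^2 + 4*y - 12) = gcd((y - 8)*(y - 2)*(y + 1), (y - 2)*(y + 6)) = y - 2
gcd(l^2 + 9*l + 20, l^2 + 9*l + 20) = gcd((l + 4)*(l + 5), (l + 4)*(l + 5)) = l^2 + 9*l + 20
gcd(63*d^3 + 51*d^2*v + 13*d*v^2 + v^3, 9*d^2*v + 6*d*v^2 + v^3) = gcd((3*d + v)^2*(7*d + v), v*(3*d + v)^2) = 9*d^2 + 6*d*v + v^2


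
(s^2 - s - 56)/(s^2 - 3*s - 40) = (s + 7)/(s + 5)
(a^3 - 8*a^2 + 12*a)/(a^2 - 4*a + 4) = a*(a - 6)/(a - 2)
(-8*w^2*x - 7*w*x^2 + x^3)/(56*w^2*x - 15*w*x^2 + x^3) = (w + x)/(-7*w + x)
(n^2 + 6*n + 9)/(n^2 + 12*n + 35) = (n^2 + 6*n + 9)/(n^2 + 12*n + 35)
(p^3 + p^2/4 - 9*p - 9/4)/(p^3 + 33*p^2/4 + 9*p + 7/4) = (p^2 - 9)/(p^2 + 8*p + 7)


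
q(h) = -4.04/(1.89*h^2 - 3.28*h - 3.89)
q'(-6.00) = -0.01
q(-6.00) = -0.05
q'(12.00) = 0.00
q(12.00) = -0.02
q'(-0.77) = -420.71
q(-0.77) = 16.57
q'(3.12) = 1.88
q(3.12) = -0.95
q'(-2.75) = -0.15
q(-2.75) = -0.21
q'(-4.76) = -0.03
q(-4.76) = -0.07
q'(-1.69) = -0.79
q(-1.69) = -0.57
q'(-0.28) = -2.20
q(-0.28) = 1.43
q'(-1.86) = -0.54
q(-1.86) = -0.46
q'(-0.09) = -1.14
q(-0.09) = 1.13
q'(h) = -4.04*(3.28 - 3.78*h)/(1.89*h^2 - 3.28*h - 3.89)^2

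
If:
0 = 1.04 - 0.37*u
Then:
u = 2.81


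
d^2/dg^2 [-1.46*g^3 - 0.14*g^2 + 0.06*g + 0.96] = -8.76*g - 0.28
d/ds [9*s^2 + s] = 18*s + 1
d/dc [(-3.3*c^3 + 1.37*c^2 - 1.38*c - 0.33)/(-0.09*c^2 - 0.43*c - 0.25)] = (0.297*c^4 + 2.838*c^3 + 1.7617*c^2 - 0.7444*c + 0.2031)/(0.0081*c^4 + 0.0774*c^3 + 0.2299*c^2 + 0.215*c + 0.0625)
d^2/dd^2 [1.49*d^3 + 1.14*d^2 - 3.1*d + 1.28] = 8.94*d + 2.28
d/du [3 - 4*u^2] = -8*u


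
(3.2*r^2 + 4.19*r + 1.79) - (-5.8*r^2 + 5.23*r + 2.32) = 9.0*r^2 - 1.04*r - 0.53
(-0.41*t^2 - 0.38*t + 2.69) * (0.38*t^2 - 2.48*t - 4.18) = -0.1558*t^4 + 0.8724*t^3 + 3.6784*t^2 - 5.0828*t - 11.2442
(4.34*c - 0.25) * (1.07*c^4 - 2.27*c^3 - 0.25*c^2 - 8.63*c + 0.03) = 4.6438*c^5 - 10.1193*c^4 - 0.5175*c^3 - 37.3917*c^2 + 2.2877*c - 0.0075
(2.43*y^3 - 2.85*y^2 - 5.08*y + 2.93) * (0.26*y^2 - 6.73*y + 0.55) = 0.6318*y^5 - 17.0949*y^4 + 19.1962*y^3 + 33.3827*y^2 - 22.5129*y + 1.6115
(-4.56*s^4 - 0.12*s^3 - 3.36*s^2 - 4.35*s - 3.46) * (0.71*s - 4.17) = -3.2376*s^5 + 18.93*s^4 - 1.8852*s^3 + 10.9227*s^2 + 15.6829*s + 14.4282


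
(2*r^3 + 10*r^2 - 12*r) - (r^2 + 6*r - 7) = 2*r^3 + 9*r^2 - 18*r + 7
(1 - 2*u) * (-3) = 6*u - 3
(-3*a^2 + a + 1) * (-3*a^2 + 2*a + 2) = 9*a^4 - 9*a^3 - 7*a^2 + 4*a + 2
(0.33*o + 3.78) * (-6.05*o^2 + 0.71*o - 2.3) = -1.9965*o^3 - 22.6347*o^2 + 1.9248*o - 8.694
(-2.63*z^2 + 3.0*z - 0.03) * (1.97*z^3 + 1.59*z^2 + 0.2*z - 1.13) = -5.1811*z^5 + 1.7283*z^4 + 4.1849*z^3 + 3.5242*z^2 - 3.396*z + 0.0339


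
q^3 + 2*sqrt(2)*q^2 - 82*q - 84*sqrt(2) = (q - 6*sqrt(2))*(q + sqrt(2))*(q + 7*sqrt(2))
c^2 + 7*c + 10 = (c + 2)*(c + 5)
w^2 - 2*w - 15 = (w - 5)*(w + 3)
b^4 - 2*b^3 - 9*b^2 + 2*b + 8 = (b - 4)*(b - 1)*(b + 1)*(b + 2)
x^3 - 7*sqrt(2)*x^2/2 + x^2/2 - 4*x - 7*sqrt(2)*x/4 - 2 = (x + 1/2)*(x - 4*sqrt(2))*(x + sqrt(2)/2)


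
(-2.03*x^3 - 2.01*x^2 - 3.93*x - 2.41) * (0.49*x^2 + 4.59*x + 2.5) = -0.9947*x^5 - 10.3026*x^4 - 16.2266*x^3 - 24.2446*x^2 - 20.8869*x - 6.025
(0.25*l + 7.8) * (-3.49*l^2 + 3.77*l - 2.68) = -0.8725*l^3 - 26.2795*l^2 + 28.736*l - 20.904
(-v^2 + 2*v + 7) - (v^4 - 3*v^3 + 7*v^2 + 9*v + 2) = -v^4 + 3*v^3 - 8*v^2 - 7*v + 5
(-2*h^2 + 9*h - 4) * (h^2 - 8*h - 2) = -2*h^4 + 25*h^3 - 72*h^2 + 14*h + 8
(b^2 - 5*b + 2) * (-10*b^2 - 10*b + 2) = -10*b^4 + 40*b^3 + 32*b^2 - 30*b + 4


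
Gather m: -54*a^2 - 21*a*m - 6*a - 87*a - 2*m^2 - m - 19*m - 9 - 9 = -54*a^2 - 93*a - 2*m^2 + m*(-21*a - 20) - 18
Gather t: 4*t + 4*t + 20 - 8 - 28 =8*t - 16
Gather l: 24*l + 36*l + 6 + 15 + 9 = 60*l + 30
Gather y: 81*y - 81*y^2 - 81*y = -81*y^2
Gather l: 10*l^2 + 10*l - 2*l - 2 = 10*l^2 + 8*l - 2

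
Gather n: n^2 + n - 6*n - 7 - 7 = n^2 - 5*n - 14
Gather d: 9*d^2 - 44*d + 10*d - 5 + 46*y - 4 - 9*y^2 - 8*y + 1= 9*d^2 - 34*d - 9*y^2 + 38*y - 8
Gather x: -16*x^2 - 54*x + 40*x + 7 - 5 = -16*x^2 - 14*x + 2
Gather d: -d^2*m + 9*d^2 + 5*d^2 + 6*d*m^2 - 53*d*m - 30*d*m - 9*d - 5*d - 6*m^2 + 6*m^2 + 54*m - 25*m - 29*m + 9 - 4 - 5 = d^2*(14 - m) + d*(6*m^2 - 83*m - 14)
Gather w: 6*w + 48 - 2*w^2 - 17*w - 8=-2*w^2 - 11*w + 40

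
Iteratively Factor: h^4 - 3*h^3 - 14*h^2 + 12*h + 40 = (h + 2)*(h^3 - 5*h^2 - 4*h + 20) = (h - 5)*(h + 2)*(h^2 - 4) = (h - 5)*(h - 2)*(h + 2)*(h + 2)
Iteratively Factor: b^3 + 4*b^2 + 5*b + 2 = (b + 1)*(b^2 + 3*b + 2) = (b + 1)*(b + 2)*(b + 1)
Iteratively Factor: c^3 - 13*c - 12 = (c - 4)*(c^2 + 4*c + 3) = (c - 4)*(c + 1)*(c + 3)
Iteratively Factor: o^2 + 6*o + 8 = (o + 4)*(o + 2)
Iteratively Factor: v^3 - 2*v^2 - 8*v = (v)*(v^2 - 2*v - 8) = v*(v + 2)*(v - 4)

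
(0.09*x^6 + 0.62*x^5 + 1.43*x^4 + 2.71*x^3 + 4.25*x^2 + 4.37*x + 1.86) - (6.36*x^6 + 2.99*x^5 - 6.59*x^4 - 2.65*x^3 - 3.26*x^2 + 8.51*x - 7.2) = -6.27*x^6 - 2.37*x^5 + 8.02*x^4 + 5.36*x^3 + 7.51*x^2 - 4.14*x + 9.06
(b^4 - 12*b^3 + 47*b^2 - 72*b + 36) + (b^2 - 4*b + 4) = b^4 - 12*b^3 + 48*b^2 - 76*b + 40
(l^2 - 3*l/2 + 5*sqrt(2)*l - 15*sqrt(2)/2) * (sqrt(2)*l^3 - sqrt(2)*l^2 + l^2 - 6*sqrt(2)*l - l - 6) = sqrt(2)*l^5 - 5*sqrt(2)*l^4/2 + 11*l^4 - 55*l^3/2 + sqrt(2)*l^3/2 - 99*l^2/2 - 7*sqrt(2)*l^2/2 - 45*sqrt(2)*l/2 + 99*l + 45*sqrt(2)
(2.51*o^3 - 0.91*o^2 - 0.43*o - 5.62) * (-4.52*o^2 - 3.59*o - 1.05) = -11.3452*o^5 - 4.8977*o^4 + 2.575*o^3 + 27.9016*o^2 + 20.6273*o + 5.901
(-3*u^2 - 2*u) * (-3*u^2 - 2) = 9*u^4 + 6*u^3 + 6*u^2 + 4*u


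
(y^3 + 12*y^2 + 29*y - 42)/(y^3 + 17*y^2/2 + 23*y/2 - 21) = 2*(y + 7)/(2*y + 7)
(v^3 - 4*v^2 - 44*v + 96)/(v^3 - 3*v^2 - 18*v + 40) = (v^2 - 2*v - 48)/(v^2 - v - 20)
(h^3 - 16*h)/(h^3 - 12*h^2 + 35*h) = (h^2 - 16)/(h^2 - 12*h + 35)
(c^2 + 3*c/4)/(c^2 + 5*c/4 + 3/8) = 2*c/(2*c + 1)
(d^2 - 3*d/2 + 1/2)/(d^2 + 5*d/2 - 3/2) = (d - 1)/(d + 3)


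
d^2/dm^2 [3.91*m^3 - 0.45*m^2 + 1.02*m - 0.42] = 23.46*m - 0.9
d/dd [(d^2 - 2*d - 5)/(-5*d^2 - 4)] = 2*(-5*d^2 - 29*d + 4)/(25*d^4 + 40*d^2 + 16)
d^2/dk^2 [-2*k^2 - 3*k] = -4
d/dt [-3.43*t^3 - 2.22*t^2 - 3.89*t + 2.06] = -10.29*t^2 - 4.44*t - 3.89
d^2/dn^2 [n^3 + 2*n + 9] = 6*n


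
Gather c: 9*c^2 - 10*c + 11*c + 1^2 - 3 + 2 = 9*c^2 + c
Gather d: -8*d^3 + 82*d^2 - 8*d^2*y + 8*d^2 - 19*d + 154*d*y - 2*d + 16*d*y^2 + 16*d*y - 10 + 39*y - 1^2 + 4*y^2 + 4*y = -8*d^3 + d^2*(90 - 8*y) + d*(16*y^2 + 170*y - 21) + 4*y^2 + 43*y - 11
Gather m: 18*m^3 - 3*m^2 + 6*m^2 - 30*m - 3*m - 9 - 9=18*m^3 + 3*m^2 - 33*m - 18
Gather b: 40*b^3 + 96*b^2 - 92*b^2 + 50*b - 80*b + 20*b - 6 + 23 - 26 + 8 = 40*b^3 + 4*b^2 - 10*b - 1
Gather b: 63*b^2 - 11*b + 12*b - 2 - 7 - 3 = 63*b^2 + b - 12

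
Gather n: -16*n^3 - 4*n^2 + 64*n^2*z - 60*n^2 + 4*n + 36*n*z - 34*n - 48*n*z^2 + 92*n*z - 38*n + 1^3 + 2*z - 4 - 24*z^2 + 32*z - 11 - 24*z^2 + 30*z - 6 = -16*n^3 + n^2*(64*z - 64) + n*(-48*z^2 + 128*z - 68) - 48*z^2 + 64*z - 20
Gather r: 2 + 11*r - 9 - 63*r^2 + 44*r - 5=-63*r^2 + 55*r - 12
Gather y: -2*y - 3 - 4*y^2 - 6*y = -4*y^2 - 8*y - 3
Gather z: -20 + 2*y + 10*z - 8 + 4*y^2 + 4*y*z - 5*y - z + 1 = 4*y^2 - 3*y + z*(4*y + 9) - 27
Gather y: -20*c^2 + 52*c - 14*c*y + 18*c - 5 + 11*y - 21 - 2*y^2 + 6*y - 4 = -20*c^2 + 70*c - 2*y^2 + y*(17 - 14*c) - 30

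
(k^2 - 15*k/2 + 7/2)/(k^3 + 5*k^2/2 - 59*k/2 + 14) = (k - 7)/(k^2 + 3*k - 28)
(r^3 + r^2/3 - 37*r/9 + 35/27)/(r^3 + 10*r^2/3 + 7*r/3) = (r^2 - 2*r + 5/9)/(r*(r + 1))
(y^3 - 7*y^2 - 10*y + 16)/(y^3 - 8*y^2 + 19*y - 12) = (y^2 - 6*y - 16)/(y^2 - 7*y + 12)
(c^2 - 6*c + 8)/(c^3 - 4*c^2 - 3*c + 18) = (c^2 - 6*c + 8)/(c^3 - 4*c^2 - 3*c + 18)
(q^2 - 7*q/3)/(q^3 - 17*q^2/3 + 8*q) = (3*q - 7)/(3*q^2 - 17*q + 24)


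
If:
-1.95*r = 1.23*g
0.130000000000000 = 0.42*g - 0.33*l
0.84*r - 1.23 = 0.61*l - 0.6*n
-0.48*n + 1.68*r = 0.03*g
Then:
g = -0.37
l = -0.87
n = 0.84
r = 0.23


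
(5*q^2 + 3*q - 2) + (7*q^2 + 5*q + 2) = 12*q^2 + 8*q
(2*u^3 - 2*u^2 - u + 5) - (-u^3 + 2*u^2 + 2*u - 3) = 3*u^3 - 4*u^2 - 3*u + 8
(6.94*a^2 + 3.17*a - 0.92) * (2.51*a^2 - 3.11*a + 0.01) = 17.4194*a^4 - 13.6267*a^3 - 12.0985*a^2 + 2.8929*a - 0.0092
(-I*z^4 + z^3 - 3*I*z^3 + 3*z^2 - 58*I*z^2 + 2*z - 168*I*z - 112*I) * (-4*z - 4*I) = 4*I*z^5 - 8*z^4 + 12*I*z^4 - 24*z^3 + 228*I*z^3 - 240*z^2 + 660*I*z^2 - 672*z + 440*I*z - 448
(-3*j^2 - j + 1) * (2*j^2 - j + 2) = -6*j^4 + j^3 - 3*j^2 - 3*j + 2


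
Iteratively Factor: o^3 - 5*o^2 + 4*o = (o - 4)*(o^2 - o) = o*(o - 4)*(o - 1)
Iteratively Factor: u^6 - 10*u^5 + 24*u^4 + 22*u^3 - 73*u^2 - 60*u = (u - 4)*(u^5 - 6*u^4 + 22*u^2 + 15*u) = (u - 4)*(u - 3)*(u^4 - 3*u^3 - 9*u^2 - 5*u) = u*(u - 4)*(u - 3)*(u^3 - 3*u^2 - 9*u - 5) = u*(u - 4)*(u - 3)*(u + 1)*(u^2 - 4*u - 5) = u*(u - 4)*(u - 3)*(u + 1)^2*(u - 5)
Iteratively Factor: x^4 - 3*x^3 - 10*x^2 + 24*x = (x + 3)*(x^3 - 6*x^2 + 8*x) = x*(x + 3)*(x^2 - 6*x + 8) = x*(x - 4)*(x + 3)*(x - 2)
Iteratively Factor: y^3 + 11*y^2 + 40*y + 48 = (y + 4)*(y^2 + 7*y + 12) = (y + 3)*(y + 4)*(y + 4)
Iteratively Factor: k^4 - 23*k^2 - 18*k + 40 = (k - 1)*(k^3 + k^2 - 22*k - 40) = (k - 1)*(k + 4)*(k^2 - 3*k - 10) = (k - 5)*(k - 1)*(k + 4)*(k + 2)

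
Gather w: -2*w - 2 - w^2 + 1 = -w^2 - 2*w - 1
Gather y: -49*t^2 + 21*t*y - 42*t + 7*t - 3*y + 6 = -49*t^2 - 35*t + y*(21*t - 3) + 6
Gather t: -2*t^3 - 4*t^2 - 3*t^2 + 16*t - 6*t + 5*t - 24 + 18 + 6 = -2*t^3 - 7*t^2 + 15*t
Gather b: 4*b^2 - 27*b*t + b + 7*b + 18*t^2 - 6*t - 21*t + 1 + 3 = 4*b^2 + b*(8 - 27*t) + 18*t^2 - 27*t + 4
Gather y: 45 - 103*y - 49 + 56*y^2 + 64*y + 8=56*y^2 - 39*y + 4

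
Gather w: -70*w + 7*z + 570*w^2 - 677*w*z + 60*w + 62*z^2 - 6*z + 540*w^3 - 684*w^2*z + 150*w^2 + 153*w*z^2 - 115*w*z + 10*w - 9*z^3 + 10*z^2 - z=540*w^3 + w^2*(720 - 684*z) + w*(153*z^2 - 792*z) - 9*z^3 + 72*z^2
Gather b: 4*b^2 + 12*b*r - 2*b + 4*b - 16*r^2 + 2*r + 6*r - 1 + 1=4*b^2 + b*(12*r + 2) - 16*r^2 + 8*r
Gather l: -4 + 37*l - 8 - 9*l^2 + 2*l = -9*l^2 + 39*l - 12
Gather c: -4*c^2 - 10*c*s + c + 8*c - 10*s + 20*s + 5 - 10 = -4*c^2 + c*(9 - 10*s) + 10*s - 5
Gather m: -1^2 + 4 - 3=0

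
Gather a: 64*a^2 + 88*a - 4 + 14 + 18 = 64*a^2 + 88*a + 28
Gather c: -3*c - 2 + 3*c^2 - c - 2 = 3*c^2 - 4*c - 4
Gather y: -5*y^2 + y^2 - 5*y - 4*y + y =-4*y^2 - 8*y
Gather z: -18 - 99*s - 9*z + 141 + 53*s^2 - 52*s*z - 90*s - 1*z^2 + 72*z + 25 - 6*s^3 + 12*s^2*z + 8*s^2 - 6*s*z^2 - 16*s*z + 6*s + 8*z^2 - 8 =-6*s^3 + 61*s^2 - 183*s + z^2*(7 - 6*s) + z*(12*s^2 - 68*s + 63) + 140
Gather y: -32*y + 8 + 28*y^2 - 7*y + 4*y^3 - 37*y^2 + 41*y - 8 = 4*y^3 - 9*y^2 + 2*y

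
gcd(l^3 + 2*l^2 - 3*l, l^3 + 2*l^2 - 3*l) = l^3 + 2*l^2 - 3*l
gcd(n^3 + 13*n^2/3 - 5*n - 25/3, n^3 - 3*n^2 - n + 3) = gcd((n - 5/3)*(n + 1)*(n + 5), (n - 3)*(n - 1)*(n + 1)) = n + 1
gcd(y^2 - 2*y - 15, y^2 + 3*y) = y + 3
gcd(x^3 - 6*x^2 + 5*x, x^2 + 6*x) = x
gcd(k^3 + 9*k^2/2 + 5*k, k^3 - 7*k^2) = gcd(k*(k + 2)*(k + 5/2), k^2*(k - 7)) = k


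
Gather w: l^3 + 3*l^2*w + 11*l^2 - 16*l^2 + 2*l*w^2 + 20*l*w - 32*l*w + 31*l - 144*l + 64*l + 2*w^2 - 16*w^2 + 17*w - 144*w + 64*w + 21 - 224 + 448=l^3 - 5*l^2 - 49*l + w^2*(2*l - 14) + w*(3*l^2 - 12*l - 63) + 245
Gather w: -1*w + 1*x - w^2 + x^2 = -w^2 - w + x^2 + x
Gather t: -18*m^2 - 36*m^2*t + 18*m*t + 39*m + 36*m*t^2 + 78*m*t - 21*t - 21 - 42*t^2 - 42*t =-18*m^2 + 39*m + t^2*(36*m - 42) + t*(-36*m^2 + 96*m - 63) - 21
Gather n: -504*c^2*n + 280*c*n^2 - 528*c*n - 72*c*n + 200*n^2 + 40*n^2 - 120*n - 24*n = n^2*(280*c + 240) + n*(-504*c^2 - 600*c - 144)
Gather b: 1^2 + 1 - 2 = 0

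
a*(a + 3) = a^2 + 3*a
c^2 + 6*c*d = c*(c + 6*d)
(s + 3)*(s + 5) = s^2 + 8*s + 15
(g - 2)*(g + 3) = g^2 + g - 6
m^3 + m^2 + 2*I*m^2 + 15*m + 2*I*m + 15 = (m + 1)*(m - 3*I)*(m + 5*I)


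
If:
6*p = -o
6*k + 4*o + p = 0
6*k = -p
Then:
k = 0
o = 0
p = 0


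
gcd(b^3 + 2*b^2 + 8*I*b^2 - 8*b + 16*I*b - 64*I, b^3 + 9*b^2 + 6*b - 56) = b^2 + 2*b - 8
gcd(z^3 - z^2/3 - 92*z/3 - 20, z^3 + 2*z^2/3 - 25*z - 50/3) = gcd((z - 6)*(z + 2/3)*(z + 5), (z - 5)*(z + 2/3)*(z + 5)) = z^2 + 17*z/3 + 10/3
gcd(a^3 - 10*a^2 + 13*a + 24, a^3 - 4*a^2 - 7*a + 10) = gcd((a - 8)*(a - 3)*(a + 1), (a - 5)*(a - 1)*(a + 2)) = 1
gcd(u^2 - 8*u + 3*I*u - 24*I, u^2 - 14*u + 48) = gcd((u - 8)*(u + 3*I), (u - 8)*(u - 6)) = u - 8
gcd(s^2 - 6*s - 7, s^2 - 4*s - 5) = s + 1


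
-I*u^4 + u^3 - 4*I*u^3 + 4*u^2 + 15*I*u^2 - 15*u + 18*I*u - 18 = (u - 3)*(u + 6)*(u + I)*(-I*u - I)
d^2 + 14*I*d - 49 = (d + 7*I)^2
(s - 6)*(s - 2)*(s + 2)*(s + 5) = s^4 - s^3 - 34*s^2 + 4*s + 120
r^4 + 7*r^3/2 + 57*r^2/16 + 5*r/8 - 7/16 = (r - 1/4)*(r + 1)^2*(r + 7/4)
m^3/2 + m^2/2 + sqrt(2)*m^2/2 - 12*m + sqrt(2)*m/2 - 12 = (m/2 + 1/2)*(m - 3*sqrt(2))*(m + 4*sqrt(2))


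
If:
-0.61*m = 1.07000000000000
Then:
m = -1.75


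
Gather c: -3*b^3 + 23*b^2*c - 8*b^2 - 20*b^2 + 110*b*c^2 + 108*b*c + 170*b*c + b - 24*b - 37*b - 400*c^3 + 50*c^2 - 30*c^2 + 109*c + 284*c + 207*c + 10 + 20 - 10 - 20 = -3*b^3 - 28*b^2 - 60*b - 400*c^3 + c^2*(110*b + 20) + c*(23*b^2 + 278*b + 600)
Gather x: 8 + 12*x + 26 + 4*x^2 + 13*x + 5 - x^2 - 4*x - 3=3*x^2 + 21*x + 36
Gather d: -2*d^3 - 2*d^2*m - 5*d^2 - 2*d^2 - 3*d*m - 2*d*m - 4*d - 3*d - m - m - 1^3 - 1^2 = -2*d^3 + d^2*(-2*m - 7) + d*(-5*m - 7) - 2*m - 2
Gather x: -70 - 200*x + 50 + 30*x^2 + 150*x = 30*x^2 - 50*x - 20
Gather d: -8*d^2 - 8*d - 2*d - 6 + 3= -8*d^2 - 10*d - 3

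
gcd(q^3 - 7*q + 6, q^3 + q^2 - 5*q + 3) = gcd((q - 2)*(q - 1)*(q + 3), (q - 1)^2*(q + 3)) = q^2 + 2*q - 3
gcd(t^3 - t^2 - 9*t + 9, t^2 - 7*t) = 1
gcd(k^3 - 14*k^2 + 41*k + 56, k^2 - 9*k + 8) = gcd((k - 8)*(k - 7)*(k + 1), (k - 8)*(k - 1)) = k - 8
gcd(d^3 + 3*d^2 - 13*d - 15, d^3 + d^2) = d + 1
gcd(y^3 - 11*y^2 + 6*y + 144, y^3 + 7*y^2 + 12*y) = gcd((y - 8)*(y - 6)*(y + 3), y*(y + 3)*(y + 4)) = y + 3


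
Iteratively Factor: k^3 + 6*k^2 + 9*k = (k + 3)*(k^2 + 3*k) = k*(k + 3)*(k + 3)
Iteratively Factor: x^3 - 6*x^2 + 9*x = (x - 3)*(x^2 - 3*x) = x*(x - 3)*(x - 3)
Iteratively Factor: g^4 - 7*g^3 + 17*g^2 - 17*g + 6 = (g - 1)*(g^3 - 6*g^2 + 11*g - 6) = (g - 3)*(g - 1)*(g^2 - 3*g + 2) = (g - 3)*(g - 2)*(g - 1)*(g - 1)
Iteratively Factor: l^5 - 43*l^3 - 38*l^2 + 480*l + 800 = (l + 4)*(l^4 - 4*l^3 - 27*l^2 + 70*l + 200) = (l + 4)^2*(l^3 - 8*l^2 + 5*l + 50) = (l - 5)*(l + 4)^2*(l^2 - 3*l - 10) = (l - 5)*(l + 2)*(l + 4)^2*(l - 5)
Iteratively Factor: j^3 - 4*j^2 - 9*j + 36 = (j - 4)*(j^2 - 9) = (j - 4)*(j - 3)*(j + 3)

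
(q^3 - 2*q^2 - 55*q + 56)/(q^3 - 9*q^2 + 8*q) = (q + 7)/q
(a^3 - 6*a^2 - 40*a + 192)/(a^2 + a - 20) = (a^2 - 2*a - 48)/(a + 5)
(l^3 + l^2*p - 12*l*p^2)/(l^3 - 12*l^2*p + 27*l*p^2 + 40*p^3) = l*(l^2 + l*p - 12*p^2)/(l^3 - 12*l^2*p + 27*l*p^2 + 40*p^3)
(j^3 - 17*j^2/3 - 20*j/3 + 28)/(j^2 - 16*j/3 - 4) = (3*j^2 + j - 14)/(3*j + 2)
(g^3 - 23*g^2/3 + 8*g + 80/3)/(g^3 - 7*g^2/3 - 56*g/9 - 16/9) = 3*(g - 5)/(3*g + 1)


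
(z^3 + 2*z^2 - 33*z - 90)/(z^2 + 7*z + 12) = (z^2 - z - 30)/(z + 4)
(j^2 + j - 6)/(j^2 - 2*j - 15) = (j - 2)/(j - 5)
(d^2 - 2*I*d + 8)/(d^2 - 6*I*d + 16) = (d - 4*I)/(d - 8*I)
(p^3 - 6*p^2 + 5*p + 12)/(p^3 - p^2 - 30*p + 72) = (p + 1)/(p + 6)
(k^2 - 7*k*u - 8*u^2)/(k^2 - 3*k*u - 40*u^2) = (k + u)/(k + 5*u)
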